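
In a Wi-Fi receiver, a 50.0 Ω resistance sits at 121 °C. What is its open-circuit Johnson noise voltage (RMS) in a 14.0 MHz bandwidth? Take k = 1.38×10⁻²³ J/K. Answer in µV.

T = 121 °C + 273.15 = 394.15 K
V_n = √(4kTRB)
4kTRB = 4 × 1.38×10⁻²³ × 394.15 × 5.00×10¹ × 1.40×10⁷ = 1.52×10⁻¹¹ V²
V_n = √(1.52×10⁻¹¹) = 3.90×10⁻⁶ V = 3.90 µV

3.90 µV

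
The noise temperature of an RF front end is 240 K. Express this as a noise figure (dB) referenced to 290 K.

2.62 dB

F = 1 + T_e/T₀ = 1 + 240/290 = 1.82759
NF = 10 log₁₀(1.82759) = 2.62 dB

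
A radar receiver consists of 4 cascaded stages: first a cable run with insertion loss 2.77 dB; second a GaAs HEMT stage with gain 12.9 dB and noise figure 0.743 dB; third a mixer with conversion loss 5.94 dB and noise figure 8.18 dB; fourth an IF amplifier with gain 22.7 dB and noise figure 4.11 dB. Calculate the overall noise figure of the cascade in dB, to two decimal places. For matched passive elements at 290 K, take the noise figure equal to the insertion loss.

5.30 dB

Convert to linear (a loss of L dB is a gain of −L dB): F_i = 10^(NF_i/10), G_i = 10^(G_i,dB/10)
  Stage 1: F_1 = 10^(2.77/10) = 1.892, G_1 = 10^(−2.77/10) = 0.5284
  Stage 2: F_2 = 10^(0.743/10) = 1.187, G_2 = 10^(12.9/10) = 19.50
  Stage 3: F_3 = 10^(8.18/10) = 6.577, G_3 = 10^(−5.94/10) = 0.2547
  Stage 4: F_4 = 10^(4.11/10) = 2.576, G_4 = 10^(22.7/10) = 186.2
Friis cascade:
  F = 1.892 + (1.187 − 1)/0.5284 + (6.577 − 1)/10.30 + (2.576 − 1)/2.624 = 3.387
NF = 10 log₁₀(3.387) = 5.30 dB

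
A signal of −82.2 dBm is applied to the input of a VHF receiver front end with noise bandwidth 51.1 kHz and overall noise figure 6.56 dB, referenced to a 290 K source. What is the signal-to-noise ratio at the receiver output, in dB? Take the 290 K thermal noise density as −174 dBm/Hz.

38.2 dB

Noise floor: N = −174 + 10 log₁₀(B) + NF
10 log₁₀(5.11×10⁴) = 47.08 dB
N = −174 + 47.08 + 6.56 = −120.36 dBm
SNR = P_sig − N = −82.2 − (−120.36) = 38.16 dB → 38.2 dB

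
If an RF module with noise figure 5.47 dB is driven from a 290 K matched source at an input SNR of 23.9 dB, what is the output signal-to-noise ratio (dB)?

By definition F = SNR_in/SNR_out, so in dB: SNR_out = SNR_in − NF
SNR_out = 23.9 − 5.47 = 18.43 dB

18.43 dB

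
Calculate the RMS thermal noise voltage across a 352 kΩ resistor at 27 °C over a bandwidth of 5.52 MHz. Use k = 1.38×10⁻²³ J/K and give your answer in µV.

T = 27 °C + 273.15 = 300.15 K
V_n = √(4kTRB)
4kTRB = 4 × 1.38×10⁻²³ × 300.15 × 3.52×10⁵ × 5.52×10⁶ = 3.22×10⁻⁸ V²
V_n = √(3.22×10⁻⁸) = 1.79×10⁻⁴ V = 179 µV

179 µV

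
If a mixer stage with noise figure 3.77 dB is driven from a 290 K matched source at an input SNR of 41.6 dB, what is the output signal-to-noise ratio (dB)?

37.83 dB

By definition F = SNR_in/SNR_out, so in dB: SNR_out = SNR_in − NF
SNR_out = 41.6 − 3.77 = 37.83 dB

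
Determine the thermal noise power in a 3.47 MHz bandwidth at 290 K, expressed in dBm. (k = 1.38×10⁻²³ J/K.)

P_n = kTB = 1.38×10⁻²³ × 290 × 3.47×10⁶ = 1.39×10⁻¹⁴ W
In dBm: 10 log₁₀(1.39×10⁻¹⁴ / 10⁻³) = −108.6 dBm

−108.6 dBm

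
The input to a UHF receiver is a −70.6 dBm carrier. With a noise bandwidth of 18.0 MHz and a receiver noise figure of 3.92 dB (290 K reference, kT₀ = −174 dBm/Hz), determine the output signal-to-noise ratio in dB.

Noise floor: N = −174 + 10 log₁₀(B) + NF
10 log₁₀(1.80×10⁷) = 72.55 dB
N = −174 + 72.55 + 3.92 = −97.53 dBm
SNR = P_sig − N = −70.6 − (−97.53) = 26.93 dB → 26.9 dB

26.9 dB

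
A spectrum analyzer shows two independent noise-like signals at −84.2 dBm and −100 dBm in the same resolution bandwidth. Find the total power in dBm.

−84.1 dBm

Convert to linear, add, convert back:
P₁ = 3.80×10⁻¹² W, P₂ = 1.00×10⁻¹³ W
P_tot = 3.90×10⁻¹² W → 10 log₁₀(P_tot / 10⁻³) = −84.1 dBm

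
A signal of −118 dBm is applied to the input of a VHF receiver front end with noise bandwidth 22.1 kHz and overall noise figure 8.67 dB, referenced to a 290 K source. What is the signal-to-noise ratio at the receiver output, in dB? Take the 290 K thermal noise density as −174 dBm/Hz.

Noise floor: N = −174 + 10 log₁₀(B) + NF
10 log₁₀(2.21×10⁴) = 43.44 dB
N = −174 + 43.44 + 8.67 = −121.89 dBm
SNR = P_sig − N = −118 − (−121.89) = 3.89 dB → 3.9 dB

3.9 dB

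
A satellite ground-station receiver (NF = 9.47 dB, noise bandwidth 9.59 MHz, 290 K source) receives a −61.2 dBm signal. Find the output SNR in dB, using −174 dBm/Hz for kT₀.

33.5 dB

Noise floor: N = −174 + 10 log₁₀(B) + NF
10 log₁₀(9.59×10⁶) = 69.82 dB
N = −174 + 69.82 + 9.47 = −94.71 dBm
SNR = P_sig − N = −61.2 − (−94.71) = 33.51 dB → 33.5 dB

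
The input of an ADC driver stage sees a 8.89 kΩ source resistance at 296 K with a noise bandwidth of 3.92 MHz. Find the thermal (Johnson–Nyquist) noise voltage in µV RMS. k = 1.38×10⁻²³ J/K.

V_n = √(4kTRB)
4kTRB = 4 × 1.38×10⁻²³ × 296 × 8.89×10³ × 3.92×10⁶ = 5.69×10⁻¹⁰ V²
V_n = √(5.69×10⁻¹⁰) = 2.39×10⁻⁵ V = 23.9 µV

23.9 µV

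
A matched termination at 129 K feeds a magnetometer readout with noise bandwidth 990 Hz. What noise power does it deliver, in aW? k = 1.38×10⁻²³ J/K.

1.76 aW

P_n = kTB = 1.38×10⁻²³ × 129 × 9.90×10² = 1.76×10⁻¹⁸ W = 1.76 aW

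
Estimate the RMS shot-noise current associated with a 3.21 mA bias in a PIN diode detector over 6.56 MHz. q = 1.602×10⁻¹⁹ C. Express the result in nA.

I_n = √(2qI·B)
2qI·B = 2 × 1.602×10⁻¹⁹ × 3.21×10⁻³ × 6.56×10⁶ = 6.75×10⁻¹⁵ A²
I_n = √(6.75×10⁻¹⁵) = 8.21×10⁻⁸ A = 82.1 nA

82.1 nA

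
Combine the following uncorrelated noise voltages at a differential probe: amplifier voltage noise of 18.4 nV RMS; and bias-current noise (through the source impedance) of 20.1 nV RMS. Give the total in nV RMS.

27.3 nV

Uncorrelated sources add in power (mean-square): V_tot = √(ΣV_i²)
V_tot = √[(1.84×10⁻⁸)² + (2.01×10⁻⁸)²] = 2.73×10⁻⁸ V = 27.3 nV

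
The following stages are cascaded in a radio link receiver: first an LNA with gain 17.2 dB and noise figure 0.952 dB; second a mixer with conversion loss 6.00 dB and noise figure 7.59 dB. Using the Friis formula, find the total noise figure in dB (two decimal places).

Convert to linear (a loss of L dB is a gain of −L dB): F_i = 10^(NF_i/10), G_i = 10^(G_i,dB/10)
  Stage 1: F_1 = 10^(0.952/10) = 1.245, G_1 = 10^(17.2/10) = 52.48
  Stage 2: F_2 = 10^(7.59/10) = 5.741, G_2 = 10^(−6.00/10) = 0.2512
Friis cascade:
  F = 1.245 + (5.741 − 1)/52.48 = 1.335
NF = 10 log₁₀(1.335) = 1.26 dB

1.26 dB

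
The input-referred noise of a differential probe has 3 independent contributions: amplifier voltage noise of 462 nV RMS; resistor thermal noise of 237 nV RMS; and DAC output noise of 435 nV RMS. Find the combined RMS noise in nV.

Uncorrelated sources add in power (mean-square): V_tot = √(ΣV_i²)
V_tot = √[(4.62×10⁻⁷)² + (2.37×10⁻⁷)² + (4.35×10⁻⁷)²] = 6.77×10⁻⁷ V = 677 nV

677 nV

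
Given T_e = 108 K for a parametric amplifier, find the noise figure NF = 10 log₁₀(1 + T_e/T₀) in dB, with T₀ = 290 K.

F = 1 + T_e/T₀ = 1 + 108/290 = 1.37241
NF = 10 log₁₀(1.37241) = 1.37 dB

1.37 dB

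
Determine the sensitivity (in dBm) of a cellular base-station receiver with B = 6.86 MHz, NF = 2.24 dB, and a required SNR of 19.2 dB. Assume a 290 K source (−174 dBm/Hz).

−84.2 dBm

Sensitivity = −174 + 10 log₁₀(B) + NF + SNR_min
= −174 + 68.36 + 2.24 + 19.2
= −84.20 dBm → −84.2 dBm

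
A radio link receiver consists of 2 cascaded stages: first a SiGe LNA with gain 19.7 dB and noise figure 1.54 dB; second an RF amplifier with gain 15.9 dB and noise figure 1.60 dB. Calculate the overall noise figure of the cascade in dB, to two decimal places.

1.55 dB

Convert to linear (a loss of L dB is a gain of −L dB): F_i = 10^(NF_i/10), G_i = 10^(G_i,dB/10)
  Stage 1: F_1 = 10^(1.54/10) = 1.426, G_1 = 10^(19.7/10) = 93.33
  Stage 2: F_2 = 10^(1.60/10) = 1.445, G_2 = 10^(15.9/10) = 38.90
Friis cascade:
  F = 1.426 + (1.445 − 1)/93.33 = 1.430
NF = 10 log₁₀(1.430) = 1.55 dB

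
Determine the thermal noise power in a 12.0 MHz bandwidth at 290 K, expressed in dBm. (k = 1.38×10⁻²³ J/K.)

P_n = kTB = 1.38×10⁻²³ × 290 × 1.20×10⁷ = 4.80×10⁻¹⁴ W
In dBm: 10 log₁₀(4.80×10⁻¹⁴ / 10⁻³) = −103.2 dBm

−103.2 dBm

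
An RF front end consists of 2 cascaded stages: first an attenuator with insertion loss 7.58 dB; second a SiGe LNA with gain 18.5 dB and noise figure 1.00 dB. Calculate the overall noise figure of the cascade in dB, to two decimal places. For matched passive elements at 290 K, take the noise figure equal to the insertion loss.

Convert to linear (a loss of L dB is a gain of −L dB): F_i = 10^(NF_i/10), G_i = 10^(G_i,dB/10)
  Stage 1: F_1 = 10^(7.58/10) = 5.728, G_1 = 10^(−7.58/10) = 0.1746
  Stage 2: F_2 = 10^(1.00/10) = 1.259, G_2 = 10^(18.5/10) = 70.79
Friis cascade:
  F = 5.728 + (1.259 − 1)/0.1746 = 7.211
NF = 10 log₁₀(7.211) = 8.58 dB

8.58 dB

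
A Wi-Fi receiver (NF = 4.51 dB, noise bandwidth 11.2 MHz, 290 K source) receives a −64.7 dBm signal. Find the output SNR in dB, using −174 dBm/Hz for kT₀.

Noise floor: N = −174 + 10 log₁₀(B) + NF
10 log₁₀(1.12×10⁷) = 70.49 dB
N = −174 + 70.49 + 4.51 = −99.00 dBm
SNR = P_sig − N = −64.7 − (−99.00) = 34.30 dB → 34.3 dB

34.3 dB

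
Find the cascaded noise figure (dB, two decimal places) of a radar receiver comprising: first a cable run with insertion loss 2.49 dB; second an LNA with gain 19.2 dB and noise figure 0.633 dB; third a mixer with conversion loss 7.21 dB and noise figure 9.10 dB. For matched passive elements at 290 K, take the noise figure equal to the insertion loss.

3.43 dB

Convert to linear (a loss of L dB is a gain of −L dB): F_i = 10^(NF_i/10), G_i = 10^(G_i,dB/10)
  Stage 1: F_1 = 10^(2.49/10) = 1.774, G_1 = 10^(−2.49/10) = 0.5636
  Stage 2: F_2 = 10^(0.633/10) = 1.157, G_2 = 10^(19.2/10) = 83.18
  Stage 3: F_3 = 10^(9.10/10) = 8.128, G_3 = 10^(−7.21/10) = 0.1901
Friis cascade:
  F = 1.774 + (1.157 − 1)/0.5636 + (8.128 − 1)/46.88 = 2.205
NF = 10 log₁₀(2.205) = 3.43 dB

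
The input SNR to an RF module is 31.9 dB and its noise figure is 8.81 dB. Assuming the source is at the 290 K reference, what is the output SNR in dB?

23.09 dB

By definition F = SNR_in/SNR_out, so in dB: SNR_out = SNR_in − NF
SNR_out = 31.9 − 8.81 = 23.09 dB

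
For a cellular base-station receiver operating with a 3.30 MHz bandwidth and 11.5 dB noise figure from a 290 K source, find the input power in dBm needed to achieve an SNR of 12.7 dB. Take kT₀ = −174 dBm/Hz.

−84.6 dBm

Sensitivity = −174 + 10 log₁₀(B) + NF + SNR_min
= −174 + 65.19 + 11.5 + 12.7
= −84.61 dBm → −84.6 dBm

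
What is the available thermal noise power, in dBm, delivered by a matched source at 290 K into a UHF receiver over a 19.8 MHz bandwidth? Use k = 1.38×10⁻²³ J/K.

P_n = kTB = 1.38×10⁻²³ × 290 × 1.98×10⁷ = 7.92×10⁻¹⁴ W
In dBm: 10 log₁₀(7.92×10⁻¹⁴ / 10⁻³) = −101.0 dBm

−101.0 dBm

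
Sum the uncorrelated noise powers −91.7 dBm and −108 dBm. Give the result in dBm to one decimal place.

Convert to linear, add, convert back:
P₁ = 6.76×10⁻¹³ W, P₂ = 1.58×10⁻¹⁴ W
P_tot = 6.92×10⁻¹³ W → 10 log₁₀(P_tot / 10⁻³) = −91.6 dBm

−91.6 dBm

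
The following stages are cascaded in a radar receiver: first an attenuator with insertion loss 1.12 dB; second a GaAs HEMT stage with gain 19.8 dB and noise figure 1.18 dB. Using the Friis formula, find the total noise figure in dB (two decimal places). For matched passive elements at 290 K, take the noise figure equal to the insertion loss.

Convert to linear (a loss of L dB is a gain of −L dB): F_i = 10^(NF_i/10), G_i = 10^(G_i,dB/10)
  Stage 1: F_1 = 10^(1.12/10) = 1.294, G_1 = 10^(−1.12/10) = 0.7727
  Stage 2: F_2 = 10^(1.18/10) = 1.312, G_2 = 10^(19.8/10) = 95.50
Friis cascade:
  F = 1.294 + (1.312 − 1)/0.7727 = 1.698
NF = 10 log₁₀(1.698) = 2.30 dB

2.30 dB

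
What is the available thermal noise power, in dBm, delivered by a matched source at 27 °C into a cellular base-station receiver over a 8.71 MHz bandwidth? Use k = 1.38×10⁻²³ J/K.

T = 27 °C + 273.15 = 300.15 K
P_n = kTB = 1.38×10⁻²³ × 300.15 × 8.71×10⁶ = 3.61×10⁻¹⁴ W
In dBm: 10 log₁₀(3.61×10⁻¹⁴ / 10⁻³) = −104.4 dBm

−104.4 dBm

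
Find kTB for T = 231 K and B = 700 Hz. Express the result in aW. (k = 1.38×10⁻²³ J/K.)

2.23 aW

P_n = kTB = 1.38×10⁻²³ × 231 × 7.00×10² = 2.23×10⁻¹⁸ W = 2.23 aW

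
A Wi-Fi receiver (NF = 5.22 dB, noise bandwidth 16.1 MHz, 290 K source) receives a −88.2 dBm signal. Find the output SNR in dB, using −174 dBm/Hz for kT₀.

Noise floor: N = −174 + 10 log₁₀(B) + NF
10 log₁₀(1.61×10⁷) = 72.07 dB
N = −174 + 72.07 + 5.22 = −96.71 dBm
SNR = P_sig − N = −88.2 − (−96.71) = 8.51 dB → 8.5 dB

8.5 dB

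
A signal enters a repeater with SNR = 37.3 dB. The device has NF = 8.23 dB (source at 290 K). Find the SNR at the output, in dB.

29.07 dB

By definition F = SNR_in/SNR_out, so in dB: SNR_out = SNR_in − NF
SNR_out = 37.3 − 8.23 = 29.07 dB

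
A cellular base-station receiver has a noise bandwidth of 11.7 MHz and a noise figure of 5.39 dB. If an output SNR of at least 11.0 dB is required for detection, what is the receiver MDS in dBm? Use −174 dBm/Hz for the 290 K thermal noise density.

Sensitivity = −174 + 10 log₁₀(B) + NF + SNR_min
= −174 + 70.68 + 5.39 + 11.0
= −86.93 dBm → −86.9 dBm

−86.9 dBm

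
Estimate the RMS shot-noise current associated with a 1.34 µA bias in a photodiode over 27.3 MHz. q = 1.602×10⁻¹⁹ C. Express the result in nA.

3.42 nA

I_n = √(2qI·B)
2qI·B = 2 × 1.602×10⁻¹⁹ × 1.34×10⁻⁶ × 2.73×10⁷ = 1.17×10⁻¹⁷ A²
I_n = √(1.17×10⁻¹⁷) = 3.42×10⁻⁹ A = 3.42 nA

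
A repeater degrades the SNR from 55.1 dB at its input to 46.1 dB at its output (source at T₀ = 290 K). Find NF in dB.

9.0 dB

NF (dB) = SNR_in(dB) − SNR_out(dB) when the source is at T₀
NF = 55.1 − 46.1 = 9.0 dB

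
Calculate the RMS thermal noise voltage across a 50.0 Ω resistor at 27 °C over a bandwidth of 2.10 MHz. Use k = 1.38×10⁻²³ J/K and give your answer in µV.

T = 27 °C + 273.15 = 300.15 K
V_n = √(4kTRB)
4kTRB = 4 × 1.38×10⁻²³ × 300.15 × 5.00×10¹ × 2.10×10⁶ = 1.74×10⁻¹² V²
V_n = √(1.74×10⁻¹²) = 1.32×10⁻⁶ V = 1.32 µV

1.32 µV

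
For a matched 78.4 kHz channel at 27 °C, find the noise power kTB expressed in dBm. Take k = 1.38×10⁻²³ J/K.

−124.9 dBm

T = 27 °C + 273.15 = 300.15 K
P_n = kTB = 1.38×10⁻²³ × 300.15 × 7.84×10⁴ = 3.25×10⁻¹⁶ W
In dBm: 10 log₁₀(3.25×10⁻¹⁶ / 10⁻³) = −124.9 dBm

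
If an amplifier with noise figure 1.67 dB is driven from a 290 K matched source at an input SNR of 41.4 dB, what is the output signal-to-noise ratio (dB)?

By definition F = SNR_in/SNR_out, so in dB: SNR_out = SNR_in − NF
SNR_out = 41.4 − 1.67 = 39.73 dB

39.73 dB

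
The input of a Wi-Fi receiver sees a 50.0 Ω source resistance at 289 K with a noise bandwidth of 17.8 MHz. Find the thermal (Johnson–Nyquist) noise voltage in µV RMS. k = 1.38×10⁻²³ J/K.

V_n = √(4kTRB)
4kTRB = 4 × 1.38×10⁻²³ × 289 × 5.00×10¹ × 1.78×10⁷ = 1.42×10⁻¹¹ V²
V_n = √(1.42×10⁻¹¹) = 3.77×10⁻⁶ V = 3.77 µV

3.77 µV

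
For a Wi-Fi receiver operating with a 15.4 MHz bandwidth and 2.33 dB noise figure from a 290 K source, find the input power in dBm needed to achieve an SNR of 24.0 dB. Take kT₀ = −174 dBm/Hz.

−75.8 dBm

Sensitivity = −174 + 10 log₁₀(B) + NF + SNR_min
= −174 + 71.88 + 2.33 + 24.0
= −75.79 dBm → −75.8 dBm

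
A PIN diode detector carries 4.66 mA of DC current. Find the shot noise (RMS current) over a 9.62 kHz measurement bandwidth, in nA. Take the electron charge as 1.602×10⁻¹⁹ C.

3.79 nA

I_n = √(2qI·B)
2qI·B = 2 × 1.602×10⁻¹⁹ × 4.66×10⁻³ × 9.62×10³ = 1.44×10⁻¹⁷ A²
I_n = √(1.44×10⁻¹⁷) = 3.79×10⁻⁹ A = 3.79 nA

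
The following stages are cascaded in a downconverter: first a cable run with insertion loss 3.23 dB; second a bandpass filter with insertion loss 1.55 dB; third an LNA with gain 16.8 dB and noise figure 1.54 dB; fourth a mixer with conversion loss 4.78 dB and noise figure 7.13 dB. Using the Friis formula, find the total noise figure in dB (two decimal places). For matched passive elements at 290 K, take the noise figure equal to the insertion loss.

6.58 dB

Convert to linear (a loss of L dB is a gain of −L dB): F_i = 10^(NF_i/10), G_i = 10^(G_i,dB/10)
  Stage 1: F_1 = 10^(3.23/10) = 2.104, G_1 = 10^(−3.23/10) = 0.4753
  Stage 2: F_2 = 10^(1.55/10) = 1.429, G_2 = 10^(−1.55/10) = 0.6998
  Stage 3: F_3 = 10^(1.54/10) = 1.426, G_3 = 10^(16.8/10) = 47.86
  Stage 4: F_4 = 10^(7.13/10) = 5.164, G_4 = 10^(−4.78/10) = 0.3327
Friis cascade:
  F = 2.104 + (1.429 − 1)/0.4753 + (1.426 − 1)/0.3327 + (5.164 − 1)/15.92 = 4.547
NF = 10 log₁₀(4.547) = 6.58 dB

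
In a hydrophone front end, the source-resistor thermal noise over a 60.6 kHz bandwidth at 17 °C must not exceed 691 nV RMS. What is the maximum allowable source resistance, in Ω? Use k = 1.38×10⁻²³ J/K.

T = 17 °C + 273.15 = 290.15 K
Johnson–Nyquist: V_n = √(4kTRB) ⇒ R = V_n² / (4kTB)
4kTB = 4 × 1.38×10⁻²³ × 290.15 × 6.06×10⁴ = 9.71×10⁻¹⁶
R = (6.91×10⁻⁷)² / 9.71×10⁻¹⁶ = 4.92×10² Ω = 492 Ω

492 Ω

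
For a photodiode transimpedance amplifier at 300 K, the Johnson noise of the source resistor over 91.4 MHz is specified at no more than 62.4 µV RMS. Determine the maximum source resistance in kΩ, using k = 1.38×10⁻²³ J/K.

2.57 kΩ

Johnson–Nyquist: V_n = √(4kTRB) ⇒ R = V_n² / (4kTB)
4kTB = 4 × 1.38×10⁻²³ × 300 × 9.14×10⁷ = 1.51×10⁻¹²
R = (6.24×10⁻⁵)² / 1.51×10⁻¹² = 2.57×10³ Ω = 2.57 kΩ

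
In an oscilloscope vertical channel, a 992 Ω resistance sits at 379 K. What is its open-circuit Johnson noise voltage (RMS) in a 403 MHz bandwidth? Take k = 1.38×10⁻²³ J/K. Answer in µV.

V_n = √(4kTRB)
4kTRB = 4 × 1.38×10⁻²³ × 379 × 9.92×10² × 4.03×10⁸ = 8.36×10⁻⁹ V²
V_n = √(8.36×10⁻⁹) = 9.15×10⁻⁵ V = 91.5 µV

91.5 µV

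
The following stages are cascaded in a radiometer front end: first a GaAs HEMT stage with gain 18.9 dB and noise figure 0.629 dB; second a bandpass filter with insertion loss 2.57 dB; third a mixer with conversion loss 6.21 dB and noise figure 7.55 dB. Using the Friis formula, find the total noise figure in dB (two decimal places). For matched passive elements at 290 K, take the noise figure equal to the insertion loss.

Convert to linear (a loss of L dB is a gain of −L dB): F_i = 10^(NF_i/10), G_i = 10^(G_i,dB/10)
  Stage 1: F_1 = 10^(0.629/10) = 1.156, G_1 = 10^(18.9/10) = 77.62
  Stage 2: F_2 = 10^(2.57/10) = 1.807, G_2 = 10^(−2.57/10) = 0.5534
  Stage 3: F_3 = 10^(7.55/10) = 5.689, G_3 = 10^(−6.21/10) = 0.2393
Friis cascade:
  F = 1.156 + (1.807 − 1)/77.62 + (5.689 − 1)/42.95 = 1.275
NF = 10 log₁₀(1.275) = 1.06 dB

1.06 dB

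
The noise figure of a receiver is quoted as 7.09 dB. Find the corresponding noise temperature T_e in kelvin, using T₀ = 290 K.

F = 10^(7.09/10) = 5.11682
T_e = (F − 1)·T₀ = (5.11682 − 1) × 290 = 1194 K

1194 K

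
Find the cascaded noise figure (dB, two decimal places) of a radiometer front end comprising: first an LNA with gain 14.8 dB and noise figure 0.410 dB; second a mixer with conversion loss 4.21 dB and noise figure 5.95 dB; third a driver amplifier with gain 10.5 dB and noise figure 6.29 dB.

1.70 dB

Convert to linear (a loss of L dB is a gain of −L dB): F_i = 10^(NF_i/10), G_i = 10^(G_i,dB/10)
  Stage 1: F_1 = 10^(0.410/10) = 1.099, G_1 = 10^(14.8/10) = 30.20
  Stage 2: F_2 = 10^(5.95/10) = 3.936, G_2 = 10^(−4.21/10) = 0.3793
  Stage 3: F_3 = 10^(6.29/10) = 4.256, G_3 = 10^(10.5/10) = 11.22
Friis cascade:
  F = 1.099 + (3.936 − 1)/30.20 + (4.256 − 1)/11.46 = 1.480
NF = 10 log₁₀(1.480) = 1.70 dB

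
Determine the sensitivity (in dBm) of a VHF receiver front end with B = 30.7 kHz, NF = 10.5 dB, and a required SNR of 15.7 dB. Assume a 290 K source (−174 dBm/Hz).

−102.9 dBm

Sensitivity = −174 + 10 log₁₀(B) + NF + SNR_min
= −174 + 44.87 + 10.5 + 15.7
= −102.93 dBm → −102.9 dBm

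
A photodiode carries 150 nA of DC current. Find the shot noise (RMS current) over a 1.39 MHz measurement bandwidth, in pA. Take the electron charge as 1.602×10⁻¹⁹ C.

I_n = √(2qI·B)
2qI·B = 2 × 1.602×10⁻¹⁹ × 1.50×10⁻⁷ × 1.39×10⁶ = 6.68×10⁻²⁰ A²
I_n = √(6.68×10⁻²⁰) = 2.58×10⁻¹⁰ A = 258 pA

258 pA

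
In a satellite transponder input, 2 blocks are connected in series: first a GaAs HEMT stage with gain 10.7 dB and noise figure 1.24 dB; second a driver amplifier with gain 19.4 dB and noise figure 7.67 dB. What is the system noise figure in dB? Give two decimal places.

Convert to linear (a loss of L dB is a gain of −L dB): F_i = 10^(NF_i/10), G_i = 10^(G_i,dB/10)
  Stage 1: F_1 = 10^(1.24/10) = 1.330, G_1 = 10^(10.7/10) = 11.75
  Stage 2: F_2 = 10^(7.67/10) = 5.848, G_2 = 10^(19.4/10) = 87.10
Friis cascade:
  F = 1.330 + (5.848 − 1)/11.75 = 1.743
NF = 10 log₁₀(1.743) = 2.41 dB

2.41 dB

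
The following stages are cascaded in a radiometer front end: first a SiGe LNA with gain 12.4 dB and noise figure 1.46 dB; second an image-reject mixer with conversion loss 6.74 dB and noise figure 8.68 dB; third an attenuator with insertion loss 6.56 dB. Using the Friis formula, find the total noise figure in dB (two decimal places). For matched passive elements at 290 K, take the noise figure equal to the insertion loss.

Convert to linear (a loss of L dB is a gain of −L dB): F_i = 10^(NF_i/10), G_i = 10^(G_i,dB/10)
  Stage 1: F_1 = 10^(1.46/10) = 1.400, G_1 = 10^(12.4/10) = 17.38
  Stage 2: F_2 = 10^(8.68/10) = 7.379, G_2 = 10^(−6.74/10) = 0.2118
  Stage 3: F_3 = 10^(6.56/10) = 4.529, G_3 = 10^(−6.56/10) = 0.2208
Friis cascade:
  F = 1.400 + (7.379 − 1)/17.38 + (4.529 − 1)/3.681 = 2.725
NF = 10 log₁₀(2.725) = 4.35 dB

4.35 dB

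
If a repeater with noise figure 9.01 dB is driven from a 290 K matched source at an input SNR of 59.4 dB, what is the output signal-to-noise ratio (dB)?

By definition F = SNR_in/SNR_out, so in dB: SNR_out = SNR_in − NF
SNR_out = 59.4 − 9.01 = 50.39 dB

50.39 dB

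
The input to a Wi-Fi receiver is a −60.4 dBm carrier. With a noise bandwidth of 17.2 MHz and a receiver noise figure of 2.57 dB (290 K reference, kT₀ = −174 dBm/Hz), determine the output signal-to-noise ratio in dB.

38.7 dB

Noise floor: N = −174 + 10 log₁₀(B) + NF
10 log₁₀(1.72×10⁷) = 72.36 dB
N = −174 + 72.36 + 2.57 = −99.07 dBm
SNR = P_sig − N = −60.4 − (−99.07) = 38.67 dB → 38.7 dB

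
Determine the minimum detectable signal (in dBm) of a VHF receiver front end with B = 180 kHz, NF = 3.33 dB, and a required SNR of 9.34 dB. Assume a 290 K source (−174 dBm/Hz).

Sensitivity = −174 + 10 log₁₀(B) + NF + SNR_min
= −174 + 52.55 + 3.33 + 9.34
= −108.78 dBm → −108.8 dBm

−108.8 dBm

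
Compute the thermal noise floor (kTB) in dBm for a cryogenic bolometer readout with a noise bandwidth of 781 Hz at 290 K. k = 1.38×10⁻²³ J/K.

−145.1 dBm

P_n = kTB = 1.38×10⁻²³ × 290 × 7.81×10² = 3.13×10⁻¹⁸ W
In dBm: 10 log₁₀(3.13×10⁻¹⁸ / 10⁻³) = −145.1 dBm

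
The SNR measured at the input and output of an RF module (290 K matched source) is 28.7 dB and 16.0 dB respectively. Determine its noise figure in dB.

12.7 dB

NF (dB) = SNR_in(dB) − SNR_out(dB) when the source is at T₀
NF = 28.7 − 16.0 = 12.7 dB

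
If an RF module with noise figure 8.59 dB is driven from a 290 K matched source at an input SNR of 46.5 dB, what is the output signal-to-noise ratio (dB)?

By definition F = SNR_in/SNR_out, so in dB: SNR_out = SNR_in − NF
SNR_out = 46.5 − 8.59 = 37.91 dB

37.91 dB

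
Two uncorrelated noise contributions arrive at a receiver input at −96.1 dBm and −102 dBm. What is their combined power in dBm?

Convert to linear, add, convert back:
P₁ = 2.45×10⁻¹³ W, P₂ = 6.31×10⁻¹⁴ W
P_tot = 3.09×10⁻¹³ W → 10 log₁₀(P_tot / 10⁻³) = −95.1 dBm

−95.1 dBm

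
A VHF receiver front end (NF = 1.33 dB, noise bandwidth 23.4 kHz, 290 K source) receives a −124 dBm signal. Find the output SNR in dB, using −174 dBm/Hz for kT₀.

Noise floor: N = −174 + 10 log₁₀(B) + NF
10 log₁₀(2.34×10⁴) = 43.69 dB
N = −174 + 43.69 + 1.33 = −128.98 dBm
SNR = P_sig − N = −124 − (−128.98) = 4.98 dB → 5.0 dB

5.0 dB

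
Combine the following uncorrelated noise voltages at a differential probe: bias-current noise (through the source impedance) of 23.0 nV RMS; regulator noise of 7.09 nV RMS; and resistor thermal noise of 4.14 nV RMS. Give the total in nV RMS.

24.4 nV

Uncorrelated sources add in power (mean-square): V_tot = √(ΣV_i²)
V_tot = √[(2.30×10⁻⁸)² + (7.09×10⁻⁹)² + (4.14×10⁻⁹)²] = 2.44×10⁻⁸ V = 24.4 nV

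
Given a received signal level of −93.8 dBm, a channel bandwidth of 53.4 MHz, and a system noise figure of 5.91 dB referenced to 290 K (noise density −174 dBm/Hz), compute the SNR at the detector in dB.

−3.0 dB

Noise floor: N = −174 + 10 log₁₀(B) + NF
10 log₁₀(5.34×10⁷) = 77.28 dB
N = −174 + 77.28 + 5.91 = −90.81 dBm
SNR = P_sig − N = −93.8 − (−90.81) = −2.99 dB → −3.0 dB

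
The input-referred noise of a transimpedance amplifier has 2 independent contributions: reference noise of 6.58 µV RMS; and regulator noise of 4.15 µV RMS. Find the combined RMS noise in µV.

Uncorrelated sources add in power (mean-square): V_tot = √(ΣV_i²)
V_tot = √[(6.58×10⁻⁶)² + (4.15×10⁻⁶)²] = 7.78×10⁻⁶ V = 7.78 µV

7.78 µV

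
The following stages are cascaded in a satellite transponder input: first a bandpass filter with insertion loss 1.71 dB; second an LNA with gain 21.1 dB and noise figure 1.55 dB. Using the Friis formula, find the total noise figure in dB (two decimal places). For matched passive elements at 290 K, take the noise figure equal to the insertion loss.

3.26 dB

Convert to linear (a loss of L dB is a gain of −L dB): F_i = 10^(NF_i/10), G_i = 10^(G_i,dB/10)
  Stage 1: F_1 = 10^(1.71/10) = 1.483, G_1 = 10^(−1.71/10) = 0.6745
  Stage 2: F_2 = 10^(1.55/10) = 1.429, G_2 = 10^(21.1/10) = 128.8
Friis cascade:
  F = 1.483 + (1.429 − 1)/0.6745 = 2.118
NF = 10 log₁₀(2.118) = 3.26 dB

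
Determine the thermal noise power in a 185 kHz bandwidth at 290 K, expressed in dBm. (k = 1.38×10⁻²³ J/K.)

−121.3 dBm

P_n = kTB = 1.38×10⁻²³ × 290 × 1.85×10⁵ = 7.40×10⁻¹⁶ W
In dBm: 10 log₁₀(7.40×10⁻¹⁶ / 10⁻³) = −121.3 dBm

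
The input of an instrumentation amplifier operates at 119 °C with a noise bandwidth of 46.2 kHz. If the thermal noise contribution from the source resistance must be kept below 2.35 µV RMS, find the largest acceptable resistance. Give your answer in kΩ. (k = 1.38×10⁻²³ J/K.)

5.52 kΩ

T = 119 °C + 273.15 = 392.15 K
Johnson–Nyquist: V_n = √(4kTRB) ⇒ R = V_n² / (4kTB)
4kTB = 4 × 1.38×10⁻²³ × 392.15 × 4.62×10⁴ = 1.00×10⁻¹⁵
R = (2.35×10⁻⁶)² / 1.00×10⁻¹⁵ = 5.52×10³ Ω = 5.52 kΩ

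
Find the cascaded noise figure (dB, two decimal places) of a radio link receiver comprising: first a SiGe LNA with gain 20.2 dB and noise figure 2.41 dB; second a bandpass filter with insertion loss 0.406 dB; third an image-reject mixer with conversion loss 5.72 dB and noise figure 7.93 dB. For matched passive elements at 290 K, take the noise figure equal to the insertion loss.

Convert to linear (a loss of L dB is a gain of −L dB): F_i = 10^(NF_i/10), G_i = 10^(G_i,dB/10)
  Stage 1: F_1 = 10^(2.41/10) = 1.742, G_1 = 10^(20.2/10) = 104.7
  Stage 2: F_2 = 10^(0.406/10) = 1.098, G_2 = 10^(−0.406/10) = 0.9108
  Stage 3: F_3 = 10^(7.93/10) = 6.209, G_3 = 10^(−5.72/10) = 0.2679
Friis cascade:
  F = 1.742 + (1.098 − 1)/104.7 + (6.209 − 1)/95.37 = 1.797
NF = 10 log₁₀(1.797) = 2.55 dB

2.55 dB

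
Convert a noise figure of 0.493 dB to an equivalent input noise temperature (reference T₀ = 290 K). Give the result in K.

34.9 K

F = 10^(0.493/10) = 1.12021
T_e = (F − 1)·T₀ = (1.12021 − 1) × 290 = 34.9 K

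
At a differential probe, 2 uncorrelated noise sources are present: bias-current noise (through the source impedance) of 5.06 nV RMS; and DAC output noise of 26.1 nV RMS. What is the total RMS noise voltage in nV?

26.6 nV

Uncorrelated sources add in power (mean-square): V_tot = √(ΣV_i²)
V_tot = √[(5.06×10⁻⁹)² + (2.61×10⁻⁸)²] = 2.66×10⁻⁸ V = 26.6 nV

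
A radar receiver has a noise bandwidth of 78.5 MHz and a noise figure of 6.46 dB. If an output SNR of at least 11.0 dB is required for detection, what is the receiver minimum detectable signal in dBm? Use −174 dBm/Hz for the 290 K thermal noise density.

−77.6 dBm

Sensitivity = −174 + 10 log₁₀(B) + NF + SNR_min
= −174 + 78.95 + 6.46 + 11.0
= −77.59 dBm → −77.6 dBm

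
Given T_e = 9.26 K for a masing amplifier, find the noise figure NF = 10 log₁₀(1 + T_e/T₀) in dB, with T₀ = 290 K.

0.137 dB

F = 1 + T_e/T₀ = 1 + 9.26/290 = 1.03193
NF = 10 log₁₀(1.03193) = 0.137 dB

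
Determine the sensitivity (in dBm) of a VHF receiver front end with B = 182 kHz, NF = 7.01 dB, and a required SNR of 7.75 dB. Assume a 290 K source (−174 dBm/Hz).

−106.6 dBm

Sensitivity = −174 + 10 log₁₀(B) + NF + SNR_min
= −174 + 52.6 + 7.01 + 7.75
= −106.64 dBm → −106.6 dBm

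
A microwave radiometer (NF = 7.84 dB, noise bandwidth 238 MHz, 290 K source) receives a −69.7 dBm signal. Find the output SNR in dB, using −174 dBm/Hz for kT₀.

12.7 dB

Noise floor: N = −174 + 10 log₁₀(B) + NF
10 log₁₀(2.38×10⁸) = 83.77 dB
N = −174 + 83.77 + 7.84 = −82.39 dBm
SNR = P_sig − N = −69.7 − (−82.39) = 12.69 dB → 12.7 dB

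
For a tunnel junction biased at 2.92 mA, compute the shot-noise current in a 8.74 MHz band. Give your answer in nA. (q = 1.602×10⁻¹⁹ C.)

I_n = √(2qI·B)
2qI·B = 2 × 1.602×10⁻¹⁹ × 2.92×10⁻³ × 8.74×10⁶ = 8.18×10⁻¹⁵ A²
I_n = √(8.18×10⁻¹⁵) = 9.04×10⁻⁸ A = 90.4 nA

90.4 nA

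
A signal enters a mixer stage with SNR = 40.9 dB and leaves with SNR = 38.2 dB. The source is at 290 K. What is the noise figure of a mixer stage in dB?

NF (dB) = SNR_in(dB) − SNR_out(dB) when the source is at T₀
NF = 40.9 − 38.2 = 2.7 dB

2.7 dB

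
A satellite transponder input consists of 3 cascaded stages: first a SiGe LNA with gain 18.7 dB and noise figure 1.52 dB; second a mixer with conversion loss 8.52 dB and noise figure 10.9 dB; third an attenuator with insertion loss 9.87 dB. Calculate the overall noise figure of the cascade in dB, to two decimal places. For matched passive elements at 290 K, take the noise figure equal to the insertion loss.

Convert to linear (a loss of L dB is a gain of −L dB): F_i = 10^(NF_i/10), G_i = 10^(G_i,dB/10)
  Stage 1: F_1 = 10^(1.52/10) = 1.419, G_1 = 10^(18.7/10) = 74.13
  Stage 2: F_2 = 10^(10.9/10) = 12.30, G_2 = 10^(−8.52/10) = 0.1406
  Stage 3: F_3 = 10^(9.87/10) = 9.705, G_3 = 10^(−9.87/10) = 0.1030
Friis cascade:
  F = 1.419 + (12.30 − 1)/74.13 + (9.705 − 1)/10.42 = 2.407
NF = 10 log₁₀(2.407) = 3.81 dB

3.81 dB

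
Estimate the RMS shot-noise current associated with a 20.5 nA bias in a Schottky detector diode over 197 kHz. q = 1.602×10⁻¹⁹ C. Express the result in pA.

36.0 pA

I_n = √(2qI·B)
2qI·B = 2 × 1.602×10⁻¹⁹ × 2.05×10⁻⁸ × 1.97×10⁵ = 1.29×10⁻²¹ A²
I_n = √(1.29×10⁻²¹) = 3.60×10⁻¹¹ A = 36.0 pA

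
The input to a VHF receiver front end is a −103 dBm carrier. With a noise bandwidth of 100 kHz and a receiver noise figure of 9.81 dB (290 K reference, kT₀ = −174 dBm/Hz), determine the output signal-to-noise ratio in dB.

Noise floor: N = −174 + 10 log₁₀(B) + NF
10 log₁₀(1.00×10⁵) = 50 dB
N = −174 + 50 + 9.81 = −114.19 dBm
SNR = P_sig − N = −103 − (−114.19) = 11.19 dB → 11.2 dB

11.2 dB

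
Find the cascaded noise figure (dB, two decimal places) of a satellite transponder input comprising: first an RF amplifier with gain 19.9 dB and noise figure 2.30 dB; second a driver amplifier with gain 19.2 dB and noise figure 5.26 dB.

Convert to linear (a loss of L dB is a gain of −L dB): F_i = 10^(NF_i/10), G_i = 10^(G_i,dB/10)
  Stage 1: F_1 = 10^(2.30/10) = 1.698, G_1 = 10^(19.9/10) = 97.72
  Stage 2: F_2 = 10^(5.26/10) = 3.357, G_2 = 10^(19.2/10) = 83.18
Friis cascade:
  F = 1.698 + (3.357 − 1)/97.72 = 1.722
NF = 10 log₁₀(1.722) = 2.36 dB

2.36 dB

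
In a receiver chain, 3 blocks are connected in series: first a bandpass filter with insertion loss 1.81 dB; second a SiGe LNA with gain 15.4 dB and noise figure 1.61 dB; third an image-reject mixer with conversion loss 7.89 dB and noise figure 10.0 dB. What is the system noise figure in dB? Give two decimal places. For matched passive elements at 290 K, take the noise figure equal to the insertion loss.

4.14 dB

Convert to linear (a loss of L dB is a gain of −L dB): F_i = 10^(NF_i/10), G_i = 10^(G_i,dB/10)
  Stage 1: F_1 = 10^(1.81/10) = 1.517, G_1 = 10^(−1.81/10) = 0.6592
  Stage 2: F_2 = 10^(1.61/10) = 1.449, G_2 = 10^(15.4/10) = 34.67
  Stage 3: F_3 = 10^(10.0/10) = 10.00, G_3 = 10^(−7.89/10) = 0.1626
Friis cascade:
  F = 1.517 + (1.449 − 1)/0.6592 + (10.00 − 1)/22.86 = 2.592
NF = 10 log₁₀(2.592) = 4.14 dB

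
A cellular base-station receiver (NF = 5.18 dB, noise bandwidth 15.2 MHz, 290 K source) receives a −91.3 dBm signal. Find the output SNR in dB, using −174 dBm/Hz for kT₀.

Noise floor: N = −174 + 10 log₁₀(B) + NF
10 log₁₀(1.52×10⁷) = 71.82 dB
N = −174 + 71.82 + 5.18 = −97.00 dBm
SNR = P_sig − N = −91.3 − (−97.00) = 5.70 dB → 5.7 dB

5.7 dB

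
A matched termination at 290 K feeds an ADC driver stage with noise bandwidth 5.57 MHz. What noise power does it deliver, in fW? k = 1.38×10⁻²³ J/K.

P_n = kTB = 1.38×10⁻²³ × 290 × 5.57×10⁶ = 2.23×10⁻¹⁴ W = 22.3 fW

22.3 fW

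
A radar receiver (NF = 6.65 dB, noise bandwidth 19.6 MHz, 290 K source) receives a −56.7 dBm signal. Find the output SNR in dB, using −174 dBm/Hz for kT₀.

Noise floor: N = −174 + 10 log₁₀(B) + NF
10 log₁₀(1.96×10⁷) = 72.92 dB
N = −174 + 72.92 + 6.65 = −94.43 dBm
SNR = P_sig − N = −56.7 − (−94.43) = 37.73 dB → 37.7 dB

37.7 dB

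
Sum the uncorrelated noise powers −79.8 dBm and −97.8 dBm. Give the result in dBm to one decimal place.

Convert to linear, add, convert back:
P₁ = 1.05×10⁻¹¹ W, P₂ = 1.66×10⁻¹³ W
P_tot = 1.06×10⁻¹¹ W → 10 log₁₀(P_tot / 10⁻³) = −79.7 dBm

−79.7 dBm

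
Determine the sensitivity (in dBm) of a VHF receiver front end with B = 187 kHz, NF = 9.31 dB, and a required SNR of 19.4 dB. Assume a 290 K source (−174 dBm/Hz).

Sensitivity = −174 + 10 log₁₀(B) + NF + SNR_min
= −174 + 52.72 + 9.31 + 19.4
= −92.57 dBm → −92.6 dBm

−92.6 dBm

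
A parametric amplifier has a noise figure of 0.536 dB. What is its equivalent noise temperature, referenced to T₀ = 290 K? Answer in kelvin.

F = 10^(0.536/10) = 1.13136
T_e = (F − 1)·T₀ = (1.13136 − 1) × 290 = 38.1 K

38.1 K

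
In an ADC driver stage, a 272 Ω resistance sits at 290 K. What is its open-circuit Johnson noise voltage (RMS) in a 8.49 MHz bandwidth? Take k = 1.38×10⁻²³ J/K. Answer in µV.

6.08 µV

V_n = √(4kTRB)
4kTRB = 4 × 1.38×10⁻²³ × 290 × 2.72×10² × 8.49×10⁶ = 3.70×10⁻¹¹ V²
V_n = √(3.70×10⁻¹¹) = 6.08×10⁻⁶ V = 6.08 µV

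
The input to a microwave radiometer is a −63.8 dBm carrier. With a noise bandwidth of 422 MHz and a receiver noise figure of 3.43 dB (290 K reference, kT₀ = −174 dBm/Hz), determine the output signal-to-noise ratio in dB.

20.5 dB

Noise floor: N = −174 + 10 log₁₀(B) + NF
10 log₁₀(4.22×10⁸) = 86.25 dB
N = −174 + 86.25 + 3.43 = −84.32 dBm
SNR = P_sig − N = −63.8 − (−84.32) = 20.52 dB → 20.5 dB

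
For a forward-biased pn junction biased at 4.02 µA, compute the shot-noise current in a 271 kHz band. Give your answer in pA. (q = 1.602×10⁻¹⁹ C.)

591 pA

I_n = √(2qI·B)
2qI·B = 2 × 1.602×10⁻¹⁹ × 4.02×10⁻⁶ × 2.71×10⁵ = 3.49×10⁻¹⁹ A²
I_n = √(3.49×10⁻¹⁹) = 5.91×10⁻¹⁰ A = 591 pA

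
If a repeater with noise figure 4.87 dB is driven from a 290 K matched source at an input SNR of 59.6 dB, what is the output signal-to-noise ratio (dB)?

By definition F = SNR_in/SNR_out, so in dB: SNR_out = SNR_in − NF
SNR_out = 59.6 − 4.87 = 54.73 dB

54.73 dB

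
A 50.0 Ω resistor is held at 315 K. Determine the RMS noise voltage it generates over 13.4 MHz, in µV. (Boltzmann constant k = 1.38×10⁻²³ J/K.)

3.41 µV

V_n = √(4kTRB)
4kTRB = 4 × 1.38×10⁻²³ × 315 × 5.00×10¹ × 1.34×10⁷ = 1.16×10⁻¹¹ V²
V_n = √(1.16×10⁻¹¹) = 3.41×10⁻⁶ V = 3.41 µV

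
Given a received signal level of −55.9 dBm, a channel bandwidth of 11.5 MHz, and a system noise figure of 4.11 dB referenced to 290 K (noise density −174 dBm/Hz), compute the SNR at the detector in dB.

43.4 dB

Noise floor: N = −174 + 10 log₁₀(B) + NF
10 log₁₀(1.15×10⁷) = 70.61 dB
N = −174 + 70.61 + 4.11 = −99.28 dBm
SNR = P_sig − N = −55.9 − (−99.28) = 43.38 dB → 43.4 dB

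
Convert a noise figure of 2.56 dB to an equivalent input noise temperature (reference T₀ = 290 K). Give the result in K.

233 K

F = 10^(2.56/10) = 1.80302
T_e = (F − 1)·T₀ = (1.80302 − 1) × 290 = 233 K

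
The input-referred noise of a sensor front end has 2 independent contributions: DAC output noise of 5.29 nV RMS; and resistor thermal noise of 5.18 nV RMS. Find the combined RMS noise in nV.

7.40 nV

Uncorrelated sources add in power (mean-square): V_tot = √(ΣV_i²)
V_tot = √[(5.29×10⁻⁹)² + (5.18×10⁻⁹)²] = 7.40×10⁻⁹ V = 7.40 nV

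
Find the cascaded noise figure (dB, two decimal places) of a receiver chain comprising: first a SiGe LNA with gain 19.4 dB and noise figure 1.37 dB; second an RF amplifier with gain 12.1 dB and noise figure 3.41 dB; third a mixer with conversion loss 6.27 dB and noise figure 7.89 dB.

Convert to linear (a loss of L dB is a gain of −L dB): F_i = 10^(NF_i/10), G_i = 10^(G_i,dB/10)
  Stage 1: F_1 = 10^(1.37/10) = 1.371, G_1 = 10^(19.4/10) = 87.10
  Stage 2: F_2 = 10^(3.41/10) = 2.193, G_2 = 10^(12.1/10) = 16.22
  Stage 3: F_3 = 10^(7.89/10) = 6.152, G_3 = 10^(−6.27/10) = 0.2360
Friis cascade:
  F = 1.371 + (2.193 − 1)/87.10 + (6.152 − 1)/1413 = 1.388
NF = 10 log₁₀(1.388) = 1.42 dB

1.42 dB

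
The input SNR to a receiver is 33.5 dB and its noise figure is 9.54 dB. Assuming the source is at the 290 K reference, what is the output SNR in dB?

23.96 dB

By definition F = SNR_in/SNR_out, so in dB: SNR_out = SNR_in − NF
SNR_out = 33.5 − 9.54 = 23.96 dB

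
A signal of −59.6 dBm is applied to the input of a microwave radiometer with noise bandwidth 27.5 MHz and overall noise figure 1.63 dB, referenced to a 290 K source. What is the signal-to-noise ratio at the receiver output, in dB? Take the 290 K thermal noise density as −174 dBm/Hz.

38.4 dB

Noise floor: N = −174 + 10 log₁₀(B) + NF
10 log₁₀(2.75×10⁷) = 74.39 dB
N = −174 + 74.39 + 1.63 = −97.98 dBm
SNR = P_sig − N = −59.6 − (−97.98) = 38.38 dB → 38.4 dB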